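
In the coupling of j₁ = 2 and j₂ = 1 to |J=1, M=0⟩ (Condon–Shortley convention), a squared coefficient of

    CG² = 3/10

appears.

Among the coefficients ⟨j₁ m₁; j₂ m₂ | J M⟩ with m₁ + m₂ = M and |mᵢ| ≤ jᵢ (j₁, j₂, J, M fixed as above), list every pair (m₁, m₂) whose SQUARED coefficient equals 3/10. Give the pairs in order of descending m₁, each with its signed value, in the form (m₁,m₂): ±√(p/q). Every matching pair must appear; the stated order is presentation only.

(1,-1): +√(3/10); (-1,1): +√(3/10)

Admissible pairs with m₁+m₂ = M = 0: (-1,1), (0,0), (1,-1)
  (m₁,m₂)=(1,-1): CG² = 3/10, CG = +√(3/10)   ← matches the target
  (m₁,m₂)=(0,0): CG² = 2/5, CG = −√(2/5)
  (m₁,m₂)=(-1,1): CG² = 3/10, CG = +√(3/10)   ← matches the target
Pairs with CG² = 3/10: (1,-1): +√(3/10); (-1,1): +√(3/10)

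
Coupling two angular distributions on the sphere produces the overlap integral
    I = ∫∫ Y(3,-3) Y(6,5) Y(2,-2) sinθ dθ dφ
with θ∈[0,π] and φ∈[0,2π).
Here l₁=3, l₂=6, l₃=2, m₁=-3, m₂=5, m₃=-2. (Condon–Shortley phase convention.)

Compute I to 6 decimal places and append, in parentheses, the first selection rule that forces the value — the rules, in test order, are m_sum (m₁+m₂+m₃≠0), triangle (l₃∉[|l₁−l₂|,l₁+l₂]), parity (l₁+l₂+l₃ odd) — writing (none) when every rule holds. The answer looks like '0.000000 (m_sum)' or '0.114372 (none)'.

triangle: need 3≤l₃≤9, have 2; I=0

0.000000 (triangle)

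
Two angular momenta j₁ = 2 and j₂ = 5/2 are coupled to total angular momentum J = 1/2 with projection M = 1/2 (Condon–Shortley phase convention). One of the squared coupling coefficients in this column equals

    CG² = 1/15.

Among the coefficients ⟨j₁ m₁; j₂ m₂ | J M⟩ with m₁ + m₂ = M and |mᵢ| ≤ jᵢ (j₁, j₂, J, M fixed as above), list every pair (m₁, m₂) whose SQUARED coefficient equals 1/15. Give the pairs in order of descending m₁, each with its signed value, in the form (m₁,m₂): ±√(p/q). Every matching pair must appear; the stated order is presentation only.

(2,-3/2): +√(1/15)

Admissible pairs with m₁+m₂ = M = 1/2: (-2,5/2), (-1,3/2), (0,1/2), (1,-1/2), (2,-3/2)
  (m₁,m₂)=(2,-3/2): CG² = 1/15, CG = +√(1/15)   ← matches the target
  (m₁,m₂)=(1,-1/2): CG² = 2/15, CG = −√(2/15)
  (m₁,m₂)=(0,1/2): CG² = 1/5, CG = +√(1/5)
  (m₁,m₂)=(-1,3/2): CG² = 4/15, CG = −√(4/15)
  (m₁,m₂)=(-2,5/2): CG² = 1/3, CG = +√(1/3)
Pairs with CG² = 1/15: (2,-3/2): +√(1/15)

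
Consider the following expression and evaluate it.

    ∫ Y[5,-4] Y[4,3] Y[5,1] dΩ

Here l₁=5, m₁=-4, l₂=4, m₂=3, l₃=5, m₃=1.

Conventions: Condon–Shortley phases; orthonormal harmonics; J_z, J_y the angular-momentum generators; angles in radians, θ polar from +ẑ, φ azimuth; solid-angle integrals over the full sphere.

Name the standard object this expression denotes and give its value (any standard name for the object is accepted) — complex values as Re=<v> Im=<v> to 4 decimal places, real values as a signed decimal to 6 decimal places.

This is a Gaunt coefficient — the integral of a triple product of spherical harmonics over the sphere.
Rules hold: Σm=0, L=14 even, 1≤5≤9.
N = 11·9·11 = 1089
Δ = 4!·6!·4!/15! = 1/3153150
Racah Σ t=0..4: t=0:+1/69120 t=1:−1/1728 t=2:+1/576 t=3:−1/1728 t=4:+1/69120 = 7/11520
⇒ 3j(5 4 5; 0 0 0)² = 2/143, sgn -1
Racah Σ t=3..4: t=3:−1/103680 t=4:+1/17280 = 1/20736
⇒ 3j(5 4 5; -4 3 1)² = 10/429, sgn +1
4πI² = N·(3j₀)²·(3jₘ)² = 60/169
I = -1·√(0.35503/4π) = -0.16808437

Gaunt coefficient, -0.168084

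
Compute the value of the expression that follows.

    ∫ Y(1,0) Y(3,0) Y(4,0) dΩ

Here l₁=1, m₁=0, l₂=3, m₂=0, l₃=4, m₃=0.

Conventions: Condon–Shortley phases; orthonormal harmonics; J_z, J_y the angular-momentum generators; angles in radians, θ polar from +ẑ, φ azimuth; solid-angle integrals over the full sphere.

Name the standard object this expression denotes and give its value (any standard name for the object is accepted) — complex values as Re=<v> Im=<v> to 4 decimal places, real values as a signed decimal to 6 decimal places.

This is a Gaunt coefficient — the integral of a triple product of spherical harmonics over the sphere.
Rules hold: Σm=0, L=8 even, 2≤4≤4.
N = 3·7·9 = 189
Δ = 0!·2!·6!/9! = 1/252
Racah Σ t=0..0: t=0:+1/36 = 1/36
⇒ 3j(1 3 4; 0 0 0)² = 4/63, sgn +1
(m-triple is (0,0,0) — same symbol as above.)
4πI² = N·(3j₀)²·(3jₘ)² = 16/21
I = +1·√(0.761905/4π) = 0.24623252

Gaunt coefficient, +0.246233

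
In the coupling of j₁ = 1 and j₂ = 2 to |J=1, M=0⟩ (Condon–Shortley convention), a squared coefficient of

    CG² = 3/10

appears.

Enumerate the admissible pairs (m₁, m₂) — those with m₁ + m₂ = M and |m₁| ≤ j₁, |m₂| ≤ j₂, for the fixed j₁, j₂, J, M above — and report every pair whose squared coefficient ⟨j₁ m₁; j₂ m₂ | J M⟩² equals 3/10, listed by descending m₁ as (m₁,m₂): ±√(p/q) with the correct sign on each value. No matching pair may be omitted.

Admissible pairs with m₁+m₂ = M = 0: (-1,1), (0,0), (1,-1)
  (m₁,m₂)=(1,-1): CG² = 3/10, CG = +√(3/10)   ← matches the target
  (m₁,m₂)=(0,0): CG² = 2/5, CG = −√(2/5)
  (m₁,m₂)=(-1,1): CG² = 3/10, CG = +√(3/10)   ← matches the target
Pairs with CG² = 3/10: (1,-1): +√(3/10); (-1,1): +√(3/10)

(1,-1): +√(3/10); (-1,1): +√(3/10)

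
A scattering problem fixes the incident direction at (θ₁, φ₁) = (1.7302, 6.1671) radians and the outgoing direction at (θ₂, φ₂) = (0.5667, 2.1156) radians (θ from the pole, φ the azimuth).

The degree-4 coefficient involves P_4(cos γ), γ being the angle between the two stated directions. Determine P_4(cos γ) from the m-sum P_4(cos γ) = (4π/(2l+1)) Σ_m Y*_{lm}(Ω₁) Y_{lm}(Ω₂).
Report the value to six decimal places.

Summing Y*_{l m}(θ₁,φ₁)·Y_{l m}(θ₂,φ₂) over m ∈ [−4, 4]; prefactor 4π/(2·4+1) = 1.396263:
  m=-4: Y*=(0.375989, -0.188321)  Y=(-0.021010, -0.030162)  product (-0.013580, -0.007384)
  m=-3: Y*=(-0.179737, 0.065254)  Y=(0.163060, -0.010387)  product (-0.028630, 0.012507)
  m=-2: Y*=(-0.261377, 0.061798)  Y=(-0.177713, 0.340365)  product (0.025416, -0.099946)
  m=-1: Y*=(0.207938, -0.024248)  Y=(-0.220157, -0.363308)  product (-0.054588, -0.070207)
  m=+0: Y*=(0.239749, -0.000000)  Y=(-0.065704, 0.000000)  product (-0.015752, 0.000000)
  m=+1: Y*=(-0.207938, -0.024248)  Y=(0.220157, -0.363308)  product (-0.054588, 0.070207)
  m=+2: Y*=(-0.261377, -0.061798)  Y=(-0.177713, -0.340365)  product (0.025416, 0.099946)
  m=+3: Y*=(0.179737, 0.065254)  Y=(-0.163060, -0.010387)  product (-0.028630, -0.012507)
  m=+4: Y*=(0.375989, 0.188321)  Y=(-0.021010, 0.030162)  product (-0.013580, 0.007384)
Total Σ_m = (-0.158517, 0.000000). Multiply by 1.396263: (-0.221332, 0.000000). P_4(cos γ) = -0.221332

-0.221332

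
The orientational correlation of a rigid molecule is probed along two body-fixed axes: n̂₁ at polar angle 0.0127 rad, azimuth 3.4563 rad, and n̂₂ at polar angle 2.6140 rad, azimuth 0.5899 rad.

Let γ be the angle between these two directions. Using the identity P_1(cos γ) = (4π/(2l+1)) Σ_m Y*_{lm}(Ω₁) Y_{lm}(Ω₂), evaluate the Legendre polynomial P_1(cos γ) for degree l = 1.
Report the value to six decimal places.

-0.870105

Summing Y*_{l m}(θ₁,φ₁)·Y_{l m}(θ₂,φ₂) over m ∈ [−1, 1]; prefactor 4π/(2·1+1) = 4.188790:
  m=-1: (-0.00417 - 0.00136j) × (0.14454 - 0.09676j) = -0.00073 + 0.00021j  (running Σ = -0.00073 + 0.00021j)
  m=0: (0.48856 + 0.00000j) × (-0.42216 + 0.00000j) = -0.20625 + 0.00000j  (running Σ = -0.20699 + 0.00021j)
  m=1: (0.00417 - 0.00136j) × (-0.14454 - 0.09676j) = -0.00073 - 0.00021j  (running Σ = -0.20772 + 0.00000j)
Total Σ_m = -0.20772 + 0.00000j. Multiply by 4.188790: -0.87011 + 0.00000j. P_1(cos γ) = -0.870105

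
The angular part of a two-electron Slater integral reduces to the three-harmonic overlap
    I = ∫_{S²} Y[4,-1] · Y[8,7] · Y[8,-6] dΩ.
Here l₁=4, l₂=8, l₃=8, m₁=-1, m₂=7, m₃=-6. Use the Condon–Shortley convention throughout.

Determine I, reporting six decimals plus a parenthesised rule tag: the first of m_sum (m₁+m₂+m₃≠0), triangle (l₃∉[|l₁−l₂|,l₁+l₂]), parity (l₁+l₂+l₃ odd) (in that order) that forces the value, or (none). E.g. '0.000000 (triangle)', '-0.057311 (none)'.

Checks pass: Σm=0; 20 even; l₃=8∈[4,12].
(2·4+1)(2·8+1)(2·8+1) = 2601
Δ: 4! 4! 12! / 21! → 1/185175900
sum: t=0:+1/557383680 t=1:−1/21772800 t=2:+1/8294400 t=3:−1/21772800 t=4:+1/557383680 = 1/30965760
3j²(4 8 8; 0 0 0) = Δ·Π!·Σ² = 36/4199  (sign +1)
sum: t=3:−1/11496038400 t=4:+1/5748019200 = 1/11496038400
3j²(4 8 8; -1 7 -6) = Δ·Π!·Σ² = 13/1938  (sign +1)
combine: 4πI² = 2601·36/4199·13/1938 = 54/361
take √, sign +1: I = 0.10910342
No selection rule forces the value: the integral is nonzero (none).

0.109103 (none)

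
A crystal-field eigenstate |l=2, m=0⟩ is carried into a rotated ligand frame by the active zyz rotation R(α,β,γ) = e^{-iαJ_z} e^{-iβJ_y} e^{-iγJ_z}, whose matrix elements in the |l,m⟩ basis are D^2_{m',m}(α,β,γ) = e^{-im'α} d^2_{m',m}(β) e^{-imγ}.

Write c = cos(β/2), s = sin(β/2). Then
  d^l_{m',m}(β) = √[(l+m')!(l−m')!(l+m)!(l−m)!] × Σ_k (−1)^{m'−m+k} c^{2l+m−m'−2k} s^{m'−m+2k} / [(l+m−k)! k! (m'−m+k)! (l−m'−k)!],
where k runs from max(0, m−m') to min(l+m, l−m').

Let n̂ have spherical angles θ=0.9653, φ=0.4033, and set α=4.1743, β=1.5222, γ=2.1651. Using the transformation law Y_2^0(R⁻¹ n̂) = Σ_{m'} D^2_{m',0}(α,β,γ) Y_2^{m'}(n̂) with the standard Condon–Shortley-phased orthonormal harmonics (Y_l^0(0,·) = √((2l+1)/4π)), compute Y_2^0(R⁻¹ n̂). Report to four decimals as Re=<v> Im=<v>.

Need the full column D^2_{m',0} for m'=−2..2 at α=4.1743, β=1.5222, γ=2.1651.
cos(β/2)=0.724078, sin(β/2)=0.689718
d^2_{-2,0}: single k=2 term ⇒ +0.610927;  D = -0.290005+0.537708i
d^2_{-1,0}: k∈[1..2] ⇒ +0.641362 -0.581937 = +0.059424;  D = -0.030455-0.051027i
d^2_{0,0}: k∈[0..2] ⇒ +0.274879 -0.997640 +0.226301 = -0.496460;  D = -0.496460+0.000000i
d^2_{1,0}: k∈[0..1] ⇒ -0.641362 +0.581937 = -0.059424;  D = +0.030455-0.051027i
d^2_{2,0}: single k=0 term ⇒ +0.610927;  D = -0.290005-0.537708i
Y_2^{m'}(θ=0.9653,φ=0.4033) and Σ D·Y over m':
  (-0.2900+0.5377i)·(+0.1807-0.1885i)  (-0.0305-0.0510i)·(+0.3325-0.1419i)  (-0.4965+0.0000i)·(-0.0089+0.0000i)  (+0.0305-0.0510i)·(-0.3325-0.1419i)  (-0.2900-0.5377i)·(+0.1807+0.1885i)
Y_2^0(R⁻¹ n̂) = +0.067609+0.000000i

Re=0.0676 Im=0.0000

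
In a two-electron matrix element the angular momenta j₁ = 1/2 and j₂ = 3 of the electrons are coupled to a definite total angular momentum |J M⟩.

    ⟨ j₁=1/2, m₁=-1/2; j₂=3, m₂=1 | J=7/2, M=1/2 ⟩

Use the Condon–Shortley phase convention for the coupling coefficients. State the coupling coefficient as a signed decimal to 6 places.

√[8·0!1!6!/8! · 0!1!4!2!4!3!] = √(6912/7)
  +(−1)^0/∏(0,0,1,4,0,2)! = 1/48  (running 1/48)
⟨..|..⟩ = √(6912/7)·(1/48) = +0.654654

+√(3/7) = +0.654654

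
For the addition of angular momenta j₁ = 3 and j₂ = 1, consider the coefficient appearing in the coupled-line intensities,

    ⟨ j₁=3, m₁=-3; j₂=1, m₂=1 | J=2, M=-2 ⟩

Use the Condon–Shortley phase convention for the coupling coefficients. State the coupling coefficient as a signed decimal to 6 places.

√[5·2!4!0!/7! · 0!6!2!0!0!4!] = √(11520/7)
  +(−1)^2/∏(2,0,4,0,0,0)! = 1/48  (running 1/48)
⟨..|..⟩ = √(11520/7)·(1/48) = +0.845154

+0.845154  (= +√(5/7))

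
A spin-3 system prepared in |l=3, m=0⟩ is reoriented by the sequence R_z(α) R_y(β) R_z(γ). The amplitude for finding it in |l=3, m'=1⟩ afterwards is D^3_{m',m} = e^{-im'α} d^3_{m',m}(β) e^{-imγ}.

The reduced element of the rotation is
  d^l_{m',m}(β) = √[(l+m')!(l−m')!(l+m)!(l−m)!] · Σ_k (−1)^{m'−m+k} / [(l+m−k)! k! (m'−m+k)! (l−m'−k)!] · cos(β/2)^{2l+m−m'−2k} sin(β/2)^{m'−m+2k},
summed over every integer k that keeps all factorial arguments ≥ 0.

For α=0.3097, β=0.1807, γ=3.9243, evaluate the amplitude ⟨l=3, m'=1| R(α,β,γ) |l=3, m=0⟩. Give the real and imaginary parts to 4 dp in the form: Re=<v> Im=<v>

Split into d^3_{1,0}(β=0.1807) × two z-phases.
c=cos(0.180700/2)=0.995921, s=sin(0.180700/2)=0.090227; N=√[24·2·6·6]=41.569219
Admissible k: 0..2 (factorial args all ≥0)
  k=0: (−1)^1·41.5692/(12)·0.9959^5·0.0902^1 = -0.306233
  k=1: (−1)^2·41.5692/(4)·0.9959^3·0.0902^3 = +0.007540
  k=2: (−1)^3·41.5692/(12)·0.9959^1·0.0902^5 = -0.000021
d^3_{1,0}(0.1807) = -0.306233 +0.007540 -0.000021 = -0.298714
Attach z-rotation phases: D = e^{-i(1)(0.3097)}·(-0.298714)·e^{-i(0)(3.9243)} = -0.284502+0.091040i

Re=-0.2845 Im=0.0910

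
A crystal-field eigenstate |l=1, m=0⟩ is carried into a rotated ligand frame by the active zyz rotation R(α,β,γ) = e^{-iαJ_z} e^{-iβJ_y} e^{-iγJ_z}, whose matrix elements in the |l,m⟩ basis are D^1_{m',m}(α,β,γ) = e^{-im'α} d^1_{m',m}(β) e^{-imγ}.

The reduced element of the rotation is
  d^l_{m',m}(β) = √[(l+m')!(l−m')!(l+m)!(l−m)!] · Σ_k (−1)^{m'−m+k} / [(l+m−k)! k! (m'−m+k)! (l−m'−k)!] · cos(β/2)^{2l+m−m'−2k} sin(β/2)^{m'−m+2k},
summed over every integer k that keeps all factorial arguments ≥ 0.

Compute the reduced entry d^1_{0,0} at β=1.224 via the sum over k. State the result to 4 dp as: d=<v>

d^1_{0,0}(β=1.2240) via the finite sum:
Half-angle: c=0.818501, s=0.574506. N=√(1·1·1·1)=1.000000
k∈{0,1} keeps every argument non-negative
  k=0: (−1)^0·1.0000/(1)·0.8185^2·0.5745^0 = +0.669943
  k=1: (−1)^1·1.0000/(1)·0.8185^0·0.5745^2 = -0.330057
d^1_{0,0}(1.2240) = +0.669943 -0.330057 = +0.339887

d=0.3399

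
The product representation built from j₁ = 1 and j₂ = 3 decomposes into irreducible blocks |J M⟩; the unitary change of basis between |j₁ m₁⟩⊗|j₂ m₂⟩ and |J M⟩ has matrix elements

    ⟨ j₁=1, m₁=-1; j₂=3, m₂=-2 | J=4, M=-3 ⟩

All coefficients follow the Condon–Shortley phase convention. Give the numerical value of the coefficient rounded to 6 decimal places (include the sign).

+0.866025  (= +√(3/4))

j₁+j₂−J=0  J+j₁−j₂=2  J−j₁+j₂=6  j₁+j₂+J+1=9
(j₁±m₁, j₂±m₂, J±M) = (0,2,1,5,1,7)
P² = 43200
sum k=0..0:
  [0] +1/240 = 1/240
S = 1/240
C² = P²·S² = 3/4 ; C = +0.866025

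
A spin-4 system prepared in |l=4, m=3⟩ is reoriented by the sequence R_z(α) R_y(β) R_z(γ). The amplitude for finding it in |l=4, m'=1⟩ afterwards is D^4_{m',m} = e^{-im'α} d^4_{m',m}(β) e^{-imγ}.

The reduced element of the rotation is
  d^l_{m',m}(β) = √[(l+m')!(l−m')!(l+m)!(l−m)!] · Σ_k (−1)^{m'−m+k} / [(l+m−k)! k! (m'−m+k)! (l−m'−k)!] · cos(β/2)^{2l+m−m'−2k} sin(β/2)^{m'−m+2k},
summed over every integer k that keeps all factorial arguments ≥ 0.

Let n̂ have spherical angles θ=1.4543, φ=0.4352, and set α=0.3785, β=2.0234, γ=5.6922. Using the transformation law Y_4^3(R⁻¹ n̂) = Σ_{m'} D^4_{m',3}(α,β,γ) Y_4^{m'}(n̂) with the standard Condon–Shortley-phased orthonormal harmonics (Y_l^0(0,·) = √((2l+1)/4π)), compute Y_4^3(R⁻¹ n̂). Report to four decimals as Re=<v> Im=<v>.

Re=0.0184 Im=0.1658

Need the full column D^4_{m',3} for m'=−4..4 at α=0.3785, β=2.0234, γ=5.6922.
cos(β/2)=0.530420, sin(β/2)=0.847735
d^4_{-4,3}: single k=7 term ⇒ +0.472047;  D = -0.467068-0.068377i
d^4_{-3,3}: k∈[6..7] ⇒ +0.730968 -0.266735 = +0.464233;  D = -0.451674+0.107252i
d^4_{-2,3}: k∈[5..6] ⇒ +0.733408 -0.624459 = +0.108949;  D = -0.089197+0.062559i
d^4_{-1,3}: k∈[4..5] ⇒ +0.540804 -0.828840 = -0.288036;  D = +0.158010-0.240827i
d^4_{0,3}: k∈[3..4] ⇒ +0.302653 -0.773080 = -0.470427;  D = +0.094455-0.460847i
d^4_{1,3}: k∈[2..3] ⇒ +0.127031 -0.540804 = -0.413772;  D = -0.072587-0.407356i
d^4_{2,3}: k∈[1..2] ⇒ +0.037468 -0.287122 = -0.249653;  D = -0.131519-0.212202i
d^4_{3,3}: k∈[0..1] ⇒ +0.006266 -0.112031 = -0.105766;  D = -0.084995-0.062947i
d^4_{4,3}: single k=0 term ⇒ -0.028323;  D = -0.027379-0.007253i
Y_4^{m'}(θ=1.4543,φ=0.4352) and Σ D·Y over m':
  (-0.4671-0.0684i)·(-0.0729-0.4244i)  (-0.4517+0.1073i)·(+0.0374-0.1376i)  (-0.0892+0.0626i)·(-0.1926+0.2285i)  (+0.1580-0.2408i)·(-0.1439+0.0669i)  (+0.0945-0.4608i)·(+0.2752+0.0000i)  (-0.0726-0.4074i)·(+0.1439+0.0669i)  (-0.1315-0.2122i)·(-0.1926-0.2285i)  (-0.0850-0.0629i)·(-0.0374-0.1376i)  (-0.0274-0.0073i)·(-0.0729+0.4244i)
Y_4^3(R⁻¹ n̂) = +0.018384+0.165755i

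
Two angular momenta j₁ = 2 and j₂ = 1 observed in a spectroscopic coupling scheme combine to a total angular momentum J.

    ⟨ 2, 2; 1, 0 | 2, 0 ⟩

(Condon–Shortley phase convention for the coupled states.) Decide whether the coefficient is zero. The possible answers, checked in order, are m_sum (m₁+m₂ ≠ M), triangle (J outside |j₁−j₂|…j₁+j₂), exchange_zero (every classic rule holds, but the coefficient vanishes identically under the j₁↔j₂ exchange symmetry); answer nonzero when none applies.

m-sum: m₁+m₂ = 2+0 = 2, M = 0  ✗ ⇒ coefficient is 0

m_sum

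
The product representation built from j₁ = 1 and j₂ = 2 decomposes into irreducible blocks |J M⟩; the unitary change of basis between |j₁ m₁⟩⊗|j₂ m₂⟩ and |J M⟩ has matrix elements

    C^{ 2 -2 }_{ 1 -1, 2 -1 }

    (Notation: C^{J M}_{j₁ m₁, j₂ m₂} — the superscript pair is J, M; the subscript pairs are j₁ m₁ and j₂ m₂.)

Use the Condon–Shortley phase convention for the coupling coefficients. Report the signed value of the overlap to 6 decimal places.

-0.577350

triangle: 1!×1!×3!/6! = 6/720
(j±m)!: 0!×2!×1!×3!×0!×4! = 288
prefactor² = (2J+1)×Δ×N² = 12
  k=1: −1/(1!×0!×1!×0!×0!×3!) = -1/6
Σ = -1/6  ⇒  CG² = 12×(-1/6)² = 1/3
CG = −√(1/3) = -0.577350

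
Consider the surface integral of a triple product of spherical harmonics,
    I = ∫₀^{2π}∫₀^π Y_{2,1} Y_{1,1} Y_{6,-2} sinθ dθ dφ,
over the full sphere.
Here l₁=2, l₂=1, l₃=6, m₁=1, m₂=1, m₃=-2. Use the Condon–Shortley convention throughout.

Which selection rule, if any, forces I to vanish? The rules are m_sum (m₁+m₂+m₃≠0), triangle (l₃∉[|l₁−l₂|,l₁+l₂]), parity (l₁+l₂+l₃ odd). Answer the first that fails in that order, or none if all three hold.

m₁+m₂+m₃ = 1 + 1 − 2 = 0  ✓
triangle: need |l₁−l₂| ≤ l₃ ≤ l₁+l₂ = [1,3]; l₃=6 is outside  ✗
parity: l₁+l₂+l₃ = 9 is odd

triangle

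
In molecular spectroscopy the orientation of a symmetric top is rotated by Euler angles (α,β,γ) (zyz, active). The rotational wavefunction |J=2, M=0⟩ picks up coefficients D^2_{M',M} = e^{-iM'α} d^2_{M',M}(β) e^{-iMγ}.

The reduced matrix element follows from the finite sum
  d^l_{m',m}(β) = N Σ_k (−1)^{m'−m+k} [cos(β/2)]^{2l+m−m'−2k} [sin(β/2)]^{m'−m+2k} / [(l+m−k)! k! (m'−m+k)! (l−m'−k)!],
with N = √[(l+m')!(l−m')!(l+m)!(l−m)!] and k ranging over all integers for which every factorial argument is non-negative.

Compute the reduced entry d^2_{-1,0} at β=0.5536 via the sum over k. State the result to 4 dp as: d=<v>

d=0.5477

d^2_{-1,0}(β=0.5536) via the finite sum:
Half-angle: c=0.961935, s=0.273279. N=√(1·6·2·2)=4.898979
k: max(0,(0)−(-1))=1 … min(2+(0),2−(-1))=2
  k=1: (−1)^0·4.8990/(2)·0.9619^3·0.2733^1 = +0.595825
  k=2: (−1)^1·4.8990/(2)·0.9619^1·0.2733^3 = -0.048088
d^2_{-1,0}(0.5536) = +0.595825 -0.048088 = +0.547737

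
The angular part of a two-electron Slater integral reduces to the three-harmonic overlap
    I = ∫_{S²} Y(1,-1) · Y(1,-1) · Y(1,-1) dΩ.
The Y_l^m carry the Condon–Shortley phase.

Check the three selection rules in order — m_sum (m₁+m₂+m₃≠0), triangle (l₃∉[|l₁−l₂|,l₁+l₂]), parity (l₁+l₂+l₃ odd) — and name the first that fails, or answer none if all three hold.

m₁+m₂+m₃ = -1 − 1 − 1 = -3  ✗
triangle: |1−1|=0 ≤ l₃=1 ≤ 1+1=2
parity: l₁+l₂+l₃ = 3 is odd

m_sum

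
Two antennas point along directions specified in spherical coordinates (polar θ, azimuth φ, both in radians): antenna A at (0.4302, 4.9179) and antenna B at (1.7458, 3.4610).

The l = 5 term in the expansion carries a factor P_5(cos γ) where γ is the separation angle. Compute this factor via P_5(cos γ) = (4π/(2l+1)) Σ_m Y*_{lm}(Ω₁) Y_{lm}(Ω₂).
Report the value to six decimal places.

Expand P_5 via completeness: Σ_{m} conj(Y_{5,m}) at Ω₁ times Y_{5,m} at Ω₂ —
  m=-5: (+0.005013-0.003027i) × (+0.011276+0.429605i) = +0.001357+0.002119i  (running Σ = +0.001357+0.002119i)
  m=-4: (+0.027472+0.029563i) × (-0.069440+0.230035i) = -0.008708+0.004267i  (running Σ = -0.007351+0.006386i)
  m=-3: (-0.093365+0.131744i) × (+0.138113-0.196530i) = +0.012997+0.036545i  (running Σ = +0.005646+0.042931i)
  m=-2: (-0.363051-0.158235i) × (+0.208819-0.155090i) = -0.100352+0.023263i  (running Σ = -0.094707+0.066194i)
  m=-1: (+0.102632-0.492349i) × (-0.178133+0.058914i) = +0.010724+0.093750i  (running Σ = -0.083983+0.159944i)
  m=0: (+0.017610-0.000000i) × (-0.263405+0.000000i) = -0.004639+0.000000i  (running Σ = -0.088621+0.159944i)
  m=1: (-0.102632-0.492349i) × (+0.178133+0.058914i) = +0.010724-0.093750i  (running Σ = -0.077897+0.066194i)
  m=2: (-0.363051+0.158235i) × (+0.208819+0.155090i) = -0.100352-0.023263i  (running Σ = -0.178250+0.042931i)
  m=3: (+0.093365+0.131744i) × (-0.138113-0.196530i) = +0.012997-0.036545i  (running Σ = -0.165253+0.006386i)
  m=4: (+0.027472-0.029563i) × (-0.069440-0.230035i) = -0.008708-0.004267i  (running Σ = -0.173961+0.002119i)
  m=5: (-0.005013-0.003027i) × (-0.011276+0.429605i) = +0.001357-0.002119i  (running Σ = -0.172604-0.000000i)
Σ over m = -0.172604-0.000000i; ×(4π/11) → -0.197182-0.000000i. Real part: -0.197182

-0.197182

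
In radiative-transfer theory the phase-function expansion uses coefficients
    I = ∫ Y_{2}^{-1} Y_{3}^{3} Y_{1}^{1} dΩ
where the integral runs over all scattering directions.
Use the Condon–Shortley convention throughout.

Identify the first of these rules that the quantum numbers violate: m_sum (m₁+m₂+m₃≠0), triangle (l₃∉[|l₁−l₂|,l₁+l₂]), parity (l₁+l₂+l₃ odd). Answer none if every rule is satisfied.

m_sum

azimuthal sum: -1 + 3 + 1 = 3  ✗
1 ≤ 1 ≤ 5 (triangle on l)
L = 2 + 3 + 1 = 6 (even)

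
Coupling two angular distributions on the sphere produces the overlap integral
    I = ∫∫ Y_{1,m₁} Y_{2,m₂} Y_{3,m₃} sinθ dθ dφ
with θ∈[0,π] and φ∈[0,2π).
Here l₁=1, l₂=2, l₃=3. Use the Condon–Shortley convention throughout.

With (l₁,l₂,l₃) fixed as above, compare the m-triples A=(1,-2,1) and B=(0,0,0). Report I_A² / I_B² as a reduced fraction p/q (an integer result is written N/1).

1/9

l's match ⇒ only the (l;m) 3-j factors differ between A and B.
A: triangle coeff Δ(1,2,3) = 1/105; Σ_t [0,0]: t=0:+1/48 = 1/48; (3j)²=1/105 [(1 2 3; 1 -2 1)], sign=+1
B: triangle coeff Δ(1,2,3) = 1/105; Σ_t [0,0]: t=0:+1/4 = 1/4; (3j)²=3/35 [(1 2 3; 0 0 0)], sign=-1
I_A²/I_B² = (1/105)/(3/35) = 1/9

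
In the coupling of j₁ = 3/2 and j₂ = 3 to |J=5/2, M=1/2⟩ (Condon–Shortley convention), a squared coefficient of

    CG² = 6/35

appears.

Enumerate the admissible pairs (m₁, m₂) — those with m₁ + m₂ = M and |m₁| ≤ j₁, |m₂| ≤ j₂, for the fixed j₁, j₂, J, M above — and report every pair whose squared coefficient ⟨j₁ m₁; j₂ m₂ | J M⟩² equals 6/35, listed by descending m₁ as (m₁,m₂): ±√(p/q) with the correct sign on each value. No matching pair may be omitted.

(1/2,0): −√(6/35)

Admissible pairs with m₁+m₂ = M = 1/2: (-3/2,2), (-1/2,1), (1/2,0), (3/2,-1)
  (m₁,m₂)=(3/2,-1): CG² = 27/70, CG = +√(27/70)
  (m₁,m₂)=(1/2,0): CG² = 6/35, CG = −√(6/35)   ← matches the target
  (m₁,m₂)=(-1/2,1): CG² = 1/70, CG = −√(1/70)
  (m₁,m₂)=(-3/2,2): CG² = 3/7, CG = +√(3/7)
Pairs with CG² = 6/35: (1/2,0): −√(6/35)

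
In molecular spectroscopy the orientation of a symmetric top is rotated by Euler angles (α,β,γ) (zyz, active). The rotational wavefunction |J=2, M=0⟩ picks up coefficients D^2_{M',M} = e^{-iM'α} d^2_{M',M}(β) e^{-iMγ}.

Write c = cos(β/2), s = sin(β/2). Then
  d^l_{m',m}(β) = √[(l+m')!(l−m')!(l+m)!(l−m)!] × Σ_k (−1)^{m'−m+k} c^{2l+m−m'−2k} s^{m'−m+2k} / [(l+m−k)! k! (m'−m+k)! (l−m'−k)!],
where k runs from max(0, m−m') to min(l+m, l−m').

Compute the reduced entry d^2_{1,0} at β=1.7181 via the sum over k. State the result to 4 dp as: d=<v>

d^2_{1,0}(β=1.7181) via the finite sum:
Half-angle: c=0.653157, s=0.757222. N=√(6·1·2·2)=4.898979
Admissible k: 0..1 (factorial args all ≥0)
  k=0: (−1)^1·4.8990/(2)·0.6532^3·0.7572^1 = -0.516835
  k=1: (−1)^2·4.8990/(2)·0.6532^1·0.7572^3 = +0.694646
d^2_{1,0}(1.7181) = -0.516835 +0.694646 = +0.177811

d=0.1778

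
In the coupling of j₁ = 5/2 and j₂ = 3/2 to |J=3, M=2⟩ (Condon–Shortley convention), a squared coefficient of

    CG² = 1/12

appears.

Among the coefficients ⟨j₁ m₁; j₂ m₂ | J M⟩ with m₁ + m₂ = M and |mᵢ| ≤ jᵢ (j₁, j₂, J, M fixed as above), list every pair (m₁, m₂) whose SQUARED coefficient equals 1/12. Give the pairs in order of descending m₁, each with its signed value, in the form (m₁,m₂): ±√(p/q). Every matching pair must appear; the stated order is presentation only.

Admissible pairs with m₁+m₂ = M = 2: (1/2,3/2), (3/2,1/2), (5/2,-1/2)
  (m₁,m₂)=(5/2,-1/2): CG² = 5/12, CG = +√(5/12)
  (m₁,m₂)=(3/2,1/2): CG² = 1/12, CG = +√(1/12)   ← matches the target
  (m₁,m₂)=(1/2,3/2): CG² = 1/2, CG = −√(1/2)
Pairs with CG² = 1/12: (3/2,1/2): +√(1/12)

(3/2,1/2): +√(1/12)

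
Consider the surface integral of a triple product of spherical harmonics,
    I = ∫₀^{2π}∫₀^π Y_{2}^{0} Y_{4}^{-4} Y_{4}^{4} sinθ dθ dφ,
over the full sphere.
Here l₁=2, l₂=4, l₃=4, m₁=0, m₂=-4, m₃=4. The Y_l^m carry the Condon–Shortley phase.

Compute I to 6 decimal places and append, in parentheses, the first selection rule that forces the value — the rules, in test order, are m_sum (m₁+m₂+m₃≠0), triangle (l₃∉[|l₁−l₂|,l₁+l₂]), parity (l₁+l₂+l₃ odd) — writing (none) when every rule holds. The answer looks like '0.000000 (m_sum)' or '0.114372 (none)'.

-0.229376 (none)

Rules hold: Σm=0, L=10 even, 2≤4≤6.
N = 5·9·9 = 405
Δ = 2!·2!·6!/11! = 1/13860
Racah Σ t=0..2: t=0:+1/192 t=1:−1/36 t=2:+1/192 = -5/288
⇒ 3j(2 4 4; 0 0 0)² = 20/693, sgn -1
Racah Σ t=0..0: t=0:+1/2880 = 1/2880
⇒ 3j(2 4 4; 0 -4 4)² = 28/495, sgn +1
4πI² = N·(3j₀)²·(3jₘ)² = 80/121
I = -1·√(0.661157/4π) = -0.22937568
No selection rule forces the value: the integral is nonzero (none).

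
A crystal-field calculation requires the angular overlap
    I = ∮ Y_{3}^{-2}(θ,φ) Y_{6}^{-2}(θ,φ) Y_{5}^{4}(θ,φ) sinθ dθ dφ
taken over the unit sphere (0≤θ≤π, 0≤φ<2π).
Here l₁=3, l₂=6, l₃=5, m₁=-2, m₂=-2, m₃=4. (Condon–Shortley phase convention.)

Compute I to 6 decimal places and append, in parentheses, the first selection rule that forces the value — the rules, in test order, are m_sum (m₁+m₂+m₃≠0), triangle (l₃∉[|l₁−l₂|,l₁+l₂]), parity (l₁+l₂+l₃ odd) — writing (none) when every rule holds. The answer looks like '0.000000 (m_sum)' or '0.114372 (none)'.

-0.139560 (none)

m-sum 0 ✓  L=14 even ✓  3≤5≤9 ✓
Π(2lᵢ+1) = 7×13×11 = 1001
triangle coeff Δ(3,6,5) = 1/675675
Σ_t [1,3]: t=1:−1/8640 t=2:+1/2304 t=3:−1/8640 = 7/34560
(3j)²=7/429 [(3 6 5; 0 0 0)], sign=-1
Σ_t [3,4]: t=3:−1/60480 t=4:+1/967680 = -1/64512
(3j)²=15/1001 [(3 6 5; -2 -2 4)], sign=+1
⇒ 4πI² = 35/143
I = (-1)√(35/143/(4π)) = -0.13956004
No selection rule forces the value: the integral is nonzero (none).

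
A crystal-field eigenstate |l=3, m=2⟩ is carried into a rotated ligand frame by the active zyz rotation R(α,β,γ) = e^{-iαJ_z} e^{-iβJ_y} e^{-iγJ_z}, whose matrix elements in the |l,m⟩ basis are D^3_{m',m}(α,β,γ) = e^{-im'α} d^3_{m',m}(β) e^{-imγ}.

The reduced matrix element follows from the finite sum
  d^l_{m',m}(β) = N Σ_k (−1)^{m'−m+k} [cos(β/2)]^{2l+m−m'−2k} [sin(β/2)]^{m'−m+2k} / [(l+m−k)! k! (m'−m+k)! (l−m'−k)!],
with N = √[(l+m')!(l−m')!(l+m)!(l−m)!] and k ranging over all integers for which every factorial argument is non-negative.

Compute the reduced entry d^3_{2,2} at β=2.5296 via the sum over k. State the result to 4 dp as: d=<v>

d=-0.0367

d^3_{2,2}(β=2.5296) via the finite sum:
c=cos(2.529600/2)=0.301243, s=sin(2.529600/2)=0.953547; N=√[120·1·120·1]=120.000000
The bounds max(0,m−m')=0 and min(l+m,l−m')=1 give 2 terms
  k=0: (−1)^0·120.0000/(120)·0.3012^6·0.9535^0 = +0.000747
  k=1: (−1)^1·120.0000/(24)·0.3012^4·0.9535^2 = -0.037439
d^3_{2,2}(2.5296) = +0.000747 -0.037439 = -0.036692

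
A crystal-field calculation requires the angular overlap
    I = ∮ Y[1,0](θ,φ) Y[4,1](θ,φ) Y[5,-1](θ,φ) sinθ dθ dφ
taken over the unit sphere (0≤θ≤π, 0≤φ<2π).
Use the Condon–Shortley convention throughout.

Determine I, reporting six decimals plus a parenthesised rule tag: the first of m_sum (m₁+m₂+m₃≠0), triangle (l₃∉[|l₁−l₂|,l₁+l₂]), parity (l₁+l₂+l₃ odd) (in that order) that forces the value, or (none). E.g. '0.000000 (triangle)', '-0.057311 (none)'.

-0.240571 (none)

m-sum 0 ✓  L=10 even ✓  3≤5≤5 ✓
Π(2lᵢ+1) = 3×9×11 = 297
triangle coeff Δ(1,4,5) = 1/495
Σ_t [0,0]: t=0:+1/576 = 1/576
(3j)²=5/99 [(1 4 5; 0 0 0)], sign=-1
Σ_t [0,0]: t=0:+1/720 = 1/720
(3j)²=8/165 [(1 4 5; 0 1 -1)], sign=+1
⇒ 4πI² = 8/11
I = (-1)√(8/11/(4π)) = -0.24057125
No selection rule forces the value: the integral is nonzero (none).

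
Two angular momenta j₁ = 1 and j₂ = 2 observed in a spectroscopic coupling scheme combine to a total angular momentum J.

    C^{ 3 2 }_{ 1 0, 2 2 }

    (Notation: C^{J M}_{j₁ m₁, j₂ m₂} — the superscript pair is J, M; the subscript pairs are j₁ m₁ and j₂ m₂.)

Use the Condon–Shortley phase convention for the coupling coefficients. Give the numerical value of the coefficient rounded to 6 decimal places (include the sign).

+√(1/3) = +0.577350

triangle: 0!·2!·4!/7! = 48/5040
(j±m)!: 1!·1!·4!·0!·5!·1! = 2880
prefactor² = (2J+1)·Δ·N² = 192
  k=0: +1/(0!·0!·1!·4!·1!·0!) = 1/24
Σ = 1/24  ⇒  CG² = 192·(1/24)² = 1/3
CG = +√(1/3) = +0.577350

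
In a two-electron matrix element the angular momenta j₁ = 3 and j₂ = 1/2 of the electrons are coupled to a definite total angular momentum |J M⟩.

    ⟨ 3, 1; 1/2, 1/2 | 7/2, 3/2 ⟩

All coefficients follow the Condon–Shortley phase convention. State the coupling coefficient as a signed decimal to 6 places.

triangle: 0!×6!×1!/8! = 720/40320
(j±m)!: 4!×2!×1!×0!×5!×2! = 11520
prefactor² = (2J+1)×Δ×N² = 11520/7
  k=0: +1/(0!×0!×2!×1!×4!×0!) = 1/48
Σ = 1/48  ⇒  CG² = 11520/7×(1/48)² = 5/7
CG = +√(5/7) = +0.845154

+√(5/7) = +0.845154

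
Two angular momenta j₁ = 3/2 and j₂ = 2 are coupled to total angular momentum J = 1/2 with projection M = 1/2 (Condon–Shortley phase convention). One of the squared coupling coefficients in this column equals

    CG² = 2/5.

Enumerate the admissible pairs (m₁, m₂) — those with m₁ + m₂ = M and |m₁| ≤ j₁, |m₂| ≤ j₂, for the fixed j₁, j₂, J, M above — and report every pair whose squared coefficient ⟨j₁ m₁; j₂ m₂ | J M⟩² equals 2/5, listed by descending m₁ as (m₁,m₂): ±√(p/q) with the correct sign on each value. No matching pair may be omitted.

Admissible pairs with m₁+m₂ = M = 1/2: (-3/2,2), (-1/2,1), (1/2,0), (3/2,-1)
  (m₁,m₂)=(3/2,-1): CG² = 1/10, CG = +√(1/10)
  (m₁,m₂)=(1/2,0): CG² = 1/5, CG = −√(1/5)
  (m₁,m₂)=(-1/2,1): CG² = 3/10, CG = +√(3/10)
  (m₁,m₂)=(-3/2,2): CG² = 2/5, CG = −√(2/5)   ← matches the target
Pairs with CG² = 2/5: (-3/2,2): −√(2/5)

(-3/2,2): −√(2/5)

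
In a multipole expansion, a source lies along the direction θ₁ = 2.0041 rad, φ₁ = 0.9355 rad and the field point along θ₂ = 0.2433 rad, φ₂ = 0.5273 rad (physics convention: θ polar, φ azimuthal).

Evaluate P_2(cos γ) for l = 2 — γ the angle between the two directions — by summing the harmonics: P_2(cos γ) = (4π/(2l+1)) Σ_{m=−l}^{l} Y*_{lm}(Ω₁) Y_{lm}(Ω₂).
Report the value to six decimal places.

-0.435834

Term-by-term m-sum for l=2 (normalisation 4π/5 = 2.513274):
  m=-2: (-0.09409 + 0.30395j) × (0.01106 - 0.01950j) = 0.00488 + 0.00520j  (running Σ = 0.00488 + 0.00520j)
  m=-1: (-0.17470 - 0.23696j) × (0.15610 - 0.09089j) = -0.04881 - 0.02111j  (running Σ = -0.04392 - 0.01591j)
  m=0: (-0.14859 + 0.00000j) × (0.57587 + 0.00000j) = -0.08557 + 0.00000j  (running Σ = -0.12949 - 0.01591j)
  m=1: (0.17470 - 0.23696j) × (-0.15610 - 0.09089j) = -0.04881 + 0.02111j  (running Σ = -0.17830 + 0.00520j)
  m=2: (-0.09409 - 0.30395j) × (0.01106 + 0.01950j) = 0.00488 - 0.00520j  (running Σ = -0.17341 - 0.00000j)
Total Σ_m = -0.17341 - 0.00000j. Multiply by 2.513274: -0.43583 - 0.00000j. P_2(cos γ) = -0.435834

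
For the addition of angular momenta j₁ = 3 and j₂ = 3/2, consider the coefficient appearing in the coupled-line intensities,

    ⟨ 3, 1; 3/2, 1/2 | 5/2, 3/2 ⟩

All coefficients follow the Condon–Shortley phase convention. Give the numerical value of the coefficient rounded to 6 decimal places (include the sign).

-0.591608  (= −√(7/20))

triangle: 2!·4!·1!/8! = 48/40320
(j±m)!: 4!·2!·2!·1!·4!·1! = 2304
prefactor² = (2J+1)·Δ·N² = 576/35
  k=1: −1/(1!·1!·1!·1!·3!·0!) = -1/6
  k=2: +1/(2!·0!·0!·0!·4!·1!) = 1/48
Σ = -7/48  ⇒  CG² = 576/35·(-7/48)² = 7/20
CG = −√(7/20) = -0.591608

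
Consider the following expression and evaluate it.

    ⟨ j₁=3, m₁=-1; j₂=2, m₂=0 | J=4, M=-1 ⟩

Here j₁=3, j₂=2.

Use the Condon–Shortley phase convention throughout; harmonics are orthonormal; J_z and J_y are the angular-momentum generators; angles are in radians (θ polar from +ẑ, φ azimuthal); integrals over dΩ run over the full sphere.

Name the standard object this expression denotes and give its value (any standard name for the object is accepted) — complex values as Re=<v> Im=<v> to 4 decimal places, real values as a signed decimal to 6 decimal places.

Clebsch–Gordan coefficient, −√(3/28) ≈ -0.327327

This is a Clebsch–Gordan (vector-coupling) coefficient.
j₁+j₂−J=1  J+j₁−j₂=5  J−j₁+j₂=3  j₁+j₂+J+1=10
(j₁±m₁, j₂±m₂, J±M) = (2,4,2,2,3,5)
P² = 1728/7
sum k=0..1:
  [0] +1/48 = 1/48
  [1] −1/24 = -1/24
S = -1/48
C² = P²·S² = 3/28 ; C = -0.327327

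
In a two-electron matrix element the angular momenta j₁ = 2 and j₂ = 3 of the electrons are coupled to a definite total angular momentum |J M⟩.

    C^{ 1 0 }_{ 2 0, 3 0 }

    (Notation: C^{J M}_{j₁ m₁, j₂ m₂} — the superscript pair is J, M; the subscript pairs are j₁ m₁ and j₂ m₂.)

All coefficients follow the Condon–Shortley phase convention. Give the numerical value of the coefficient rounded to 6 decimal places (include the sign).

+0.507093  (= +√(9/35))

triangle: 4!·0!·2!/7! = 48/5040
(j±m)!: 2!·2!·3!·3!·1!·1! = 144
prefactor² = (2J+1)·Δ·N² = 144/35
  k=2: +1/(2!·2!·0!·1!·0!·1!) = 1/4
Σ = 1/4  ⇒  CG² = 144/35·(1/4)² = 9/35
CG = +√(9/35) = +0.507093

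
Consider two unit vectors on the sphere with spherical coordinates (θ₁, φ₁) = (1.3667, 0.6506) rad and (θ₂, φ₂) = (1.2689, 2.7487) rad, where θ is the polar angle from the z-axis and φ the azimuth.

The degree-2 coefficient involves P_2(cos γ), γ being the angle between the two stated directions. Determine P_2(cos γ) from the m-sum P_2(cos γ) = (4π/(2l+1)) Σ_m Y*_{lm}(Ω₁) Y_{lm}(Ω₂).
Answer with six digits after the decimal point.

Term-by-term m-sum for l=2 (normalisation 4π/5 = 2.513274):
  term(m=-2) = (-0.064376, 0.113435)   from Y*(Ω₁)=(0.098655, 0.357026), Y(Ω₂)=(0.248894, 0.249087)
  term(m=-1) = (-0.016922, -0.029060)   from Y*(Ω₁)=(0.122009, 0.092868), Y(Ω₂)=(-0.202604, -0.083967)
  term(m=+0) = (0.064082, 0.000000)   from Y*(Ω₁)=(-0.276523, -0.000000), Y(Ω₂)=(-0.231744, 0.000000)
  term(m=+1) = (-0.016922, 0.029060)   from Y*(Ω₁)=(-0.122009, 0.092868), Y(Ω₂)=(0.202604, -0.083967)
  term(m=+2) = (-0.064376, -0.113435)   from Y*(Ω₁)=(0.098655, -0.357026), Y(Ω₂)=(0.248894, -0.249087)
Σ over m = (-0.098513, 0.000000); ×(4π/5) → (-0.247590, 0.000000). Real part: -0.247590

-0.247590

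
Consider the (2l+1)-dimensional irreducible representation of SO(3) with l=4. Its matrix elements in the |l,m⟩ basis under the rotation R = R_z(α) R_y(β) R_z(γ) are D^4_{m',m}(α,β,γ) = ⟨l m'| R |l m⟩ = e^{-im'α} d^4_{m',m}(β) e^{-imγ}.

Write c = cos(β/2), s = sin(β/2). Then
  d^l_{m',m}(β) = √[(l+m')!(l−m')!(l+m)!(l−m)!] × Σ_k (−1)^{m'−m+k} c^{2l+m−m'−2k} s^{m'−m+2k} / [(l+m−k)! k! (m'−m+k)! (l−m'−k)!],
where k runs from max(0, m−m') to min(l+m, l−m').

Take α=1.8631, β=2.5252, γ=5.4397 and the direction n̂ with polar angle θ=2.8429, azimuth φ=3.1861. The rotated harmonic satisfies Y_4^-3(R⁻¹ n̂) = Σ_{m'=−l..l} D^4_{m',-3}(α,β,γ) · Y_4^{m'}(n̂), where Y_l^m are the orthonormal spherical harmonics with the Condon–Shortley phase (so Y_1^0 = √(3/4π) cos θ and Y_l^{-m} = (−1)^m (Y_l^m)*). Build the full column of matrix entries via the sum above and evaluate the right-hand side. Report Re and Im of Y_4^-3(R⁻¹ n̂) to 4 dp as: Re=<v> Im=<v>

Re=-0.1091 Im=0.1562

Need the full column D^4_{m',-3} for m'=−4..4 at α=1.8631, β=2.5252, γ=5.4397.
cos(β/2)=0.303340, sin(β/2)=0.952882
d^4_{-4,-3}: single k=1 term ⇒ +0.000637;  D = +0.000132-0.000623i
d^4_{-3,-3}: k∈[0..1] ⇒ +0.000072 -0.004952 = -0.004880;  D = +0.004863-0.000403i
d^4_{-2,-3}: k∈[0..1] ⇒ -0.000843 +0.024943 = +0.024101;  D = +0.008829+0.022425i
d^4_{-1,-3}: k∈[0..1] ⇒ +0.005615 -0.092342 = -0.086727;  D = -0.068121+0.053676i
d^4_{0,-3}: k∈[0..1] ⇒ -0.026293 +0.259448 = +0.233156;  D = -0.190954-0.133785i
d^4_{1,-3}: k∈[0..1] ⇒ +0.092342 -0.546722 = -0.454380;  D = +0.142429-0.431480i
d^4_{2,-3}: k∈[0..1] ⇒ -0.246134 +0.809597 = +0.563463;  D = +0.563264+0.014947i
d^4_{3,-3}: k∈[0..1] ⇒ +0.482163 -0.679695 = -0.197531;  D = +0.051883+0.190596i
d^4_{4,-3}: single k=0 term ⇒ -0.611998;  D = +0.519142-0.324088i
Y_4^{m'}(θ=2.8429,φ=3.1861) and Σ D·Y over m':
  (+0.0001-0.0006i)·(+0.0033-0.0006i)  (+0.0049-0.0004i)·(+0.0302-0.0041i)  (+0.0088+0.0224i)·(+0.1556-0.0139i)  (-0.0681+0.0537i)·(+0.4511-0.0201i)  (-0.1910-0.1338i)·(+0.5076+0.0000i)  (+0.1424-0.4315i)·(-0.4511-0.0201i)  (+0.5633+0.0149i)·(+0.1556+0.0139i)  (+0.0519+0.1906i)·(-0.0302-0.0041i)  (+0.5191-0.3241i)·(+0.0033+0.0006i)
Y_4^-3(R⁻¹ n̂) = -0.109128+0.156213i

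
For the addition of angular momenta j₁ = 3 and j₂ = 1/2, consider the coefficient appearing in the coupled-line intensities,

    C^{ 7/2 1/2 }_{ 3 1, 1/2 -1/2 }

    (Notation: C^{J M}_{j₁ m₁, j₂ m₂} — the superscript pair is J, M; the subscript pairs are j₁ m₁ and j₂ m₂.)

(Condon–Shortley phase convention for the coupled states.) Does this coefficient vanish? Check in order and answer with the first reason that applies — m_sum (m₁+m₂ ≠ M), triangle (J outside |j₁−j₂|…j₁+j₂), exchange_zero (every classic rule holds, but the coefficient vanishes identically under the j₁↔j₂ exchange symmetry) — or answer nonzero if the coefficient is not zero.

m-sum: m₁+m₂ = 1+(-1/2) = 1/2, M = 1/2  ✓
triangle: |j₁−j₂| = 5/2 ≤ J = 7/2 ≤ j₁+j₂ = 7/2  ✓
exchange: j₁≠j₂ or m₁≠m₂ — the exchange symmetry imposes no constraint here
value check: CG = +√(3/7) = +0.654654 ≠ 0

nonzero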